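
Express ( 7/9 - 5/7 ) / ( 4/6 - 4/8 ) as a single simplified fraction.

8/21

Numerator: 7/9 - 5/7 = 4/63
Denominator: 4/6 - 4/8 = 1/6
Divide: (4/63) · (6) = 8/21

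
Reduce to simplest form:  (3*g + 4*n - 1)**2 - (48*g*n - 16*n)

(-3*g + 4*n + 1)**2

After expansion: 9*g**2 - 24*g*n - 6*g + 16*n**2 + 8*n + 1 — a perfect-square trinomial.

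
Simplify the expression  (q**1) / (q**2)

Quotient: (q**-1)

1/q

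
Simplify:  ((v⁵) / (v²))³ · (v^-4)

v⁵

Inside the bracket: v³
Raise to the power 3: v⁹
Multiply by (v^-4): add exponents.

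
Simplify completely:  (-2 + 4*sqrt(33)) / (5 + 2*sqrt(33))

(-24*sqrt(33) + 274)/107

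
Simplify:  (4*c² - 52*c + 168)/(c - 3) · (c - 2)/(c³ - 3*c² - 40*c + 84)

(4*c - 24)/(c² + 3*c - 18)

Factor: 4*c² - 52*c + 168 = 4·(c - 7)·(c - 6);  c³ - 3*c² - 40*c + 84 = (c + 6)·(c - 7)·(c - 2)
Cancel the common factors (c - 7), (c - 2).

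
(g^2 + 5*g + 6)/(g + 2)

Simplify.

g + 3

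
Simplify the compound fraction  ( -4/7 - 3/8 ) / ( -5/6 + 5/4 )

Numerator: -4/7 - 3/8 = -53/56
Denominator: -5/6 + 5/4 = 5/12
Divide: (-53/56) · (12/5) = -159/70

-159/70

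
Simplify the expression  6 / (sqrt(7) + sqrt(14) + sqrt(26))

Group as (sqrt(14) + sqrt(26)) + sqrt(7); multiply by (sqrt(14) + sqrt(26)) - sqrt(7), then rationalise the remaining surd.

(-168*sqrt(13) - 30*sqrt(26) + 114*sqrt(14) + 198*sqrt(7))/367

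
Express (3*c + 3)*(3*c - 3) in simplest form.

Product of conjugates: (P+Q)(P-Q) = P**2 - Q**2.

9*c**2 - 9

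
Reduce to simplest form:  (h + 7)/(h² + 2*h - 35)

1/(h - 5)

Factor: h² + 2*h - 35 = (h - 5)·(h + 7)
Cancel the common factor (h + 7).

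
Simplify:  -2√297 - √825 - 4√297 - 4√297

-35*√33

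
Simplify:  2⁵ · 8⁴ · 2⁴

2⁵ = 2^5; 8⁴ = 2^12; 2⁴ = 2^4
Combine exponents: 2^21

2^21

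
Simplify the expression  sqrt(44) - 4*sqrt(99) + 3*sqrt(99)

-sqrt(11)

sqrt(44) = 2*sqrt(11); 4*sqrt(99) = 12*sqrt(11); 3*sqrt(99) = 9*sqrt(11)
Combine: (2 - 12 + 9)·sqrt(11) = -sqrt(11)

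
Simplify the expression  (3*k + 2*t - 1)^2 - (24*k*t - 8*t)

(-3*k + 2*t + 1)^2

Expand the square and combine the (24*k*t - 8*t) term.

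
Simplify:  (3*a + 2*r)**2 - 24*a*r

Expand the square and combine the 24*a*r term.

(3*a - 2*r)**2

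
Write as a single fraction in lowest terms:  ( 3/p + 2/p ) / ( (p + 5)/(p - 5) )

Numerator: 3/p + 2/p = 5/p
Denominator: (p + 5)/(p - 5) = (p + 5)/(p - 5)
Divide: (5/p) · ((p - 5)/(p + 5)) = (5*p - 25)/(p² + 5*p)

(5*p - 25)/(p² + 5*p)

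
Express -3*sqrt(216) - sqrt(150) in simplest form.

3*sqrt(216) = 18*sqrt(6); sqrt(150) = 5*sqrt(6)
Combine: (-18 - 5)·sqrt(6) = -23*sqrt(6)

-23*sqrt(6)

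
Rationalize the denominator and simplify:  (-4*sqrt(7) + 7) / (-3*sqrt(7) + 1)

(-17*sqrt(7) + 77)/62

Multiply numerator and denominator by 1 + 3*sqrt(7).
Denominator becomes -62; numerator becomes -77 + 17*sqrt(7).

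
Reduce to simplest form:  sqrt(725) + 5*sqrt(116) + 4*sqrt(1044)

sqrt(725) = 5*sqrt(29); 5*sqrt(116) = 10*sqrt(29); 4*sqrt(1044) = 24*sqrt(29)
Combine: (5 + 10 + 24)·sqrt(29) = 39*sqrt(29)

39*sqrt(29)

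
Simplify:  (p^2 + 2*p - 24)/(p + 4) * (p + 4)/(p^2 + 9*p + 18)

(p - 4)/(p + 3)

Factor: p^2 + 2*p - 24 = (p - 4)*(p + 6);  p^2 + 9*p + 18 = (p + 6)*(p + 3)
Cancel the common factors (p + 4), (p + 6).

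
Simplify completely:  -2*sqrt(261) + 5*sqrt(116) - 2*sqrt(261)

-2*sqrt(29)

2*sqrt(261) = 6*sqrt(29); 5*sqrt(116) = 10*sqrt(29); 2*sqrt(261) = 6*sqrt(29)
Combine: (-6 + 10 - 6)·sqrt(29) = -2*sqrt(29)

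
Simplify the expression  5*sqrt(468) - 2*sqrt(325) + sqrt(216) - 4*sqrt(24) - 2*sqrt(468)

-2*sqrt(6) + 8*sqrt(13)

5*sqrt(468) = 30*sqrt(13); 2*sqrt(325) = 10*sqrt(13); sqrt(216) = 6*sqrt(6); 4*sqrt(24) = 8*sqrt(6); 2*sqrt(468) = 12*sqrt(13)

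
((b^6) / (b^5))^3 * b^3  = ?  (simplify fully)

Inside the bracket: b^1
Raise to the power 3: b^3
Multiply by b^3: add exponents.

b^6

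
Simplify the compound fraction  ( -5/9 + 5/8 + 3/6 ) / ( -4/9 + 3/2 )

Numerator: -5/9 + 5/8 + 3/6 = 41/72
Denominator: -4/9 + 3/2 = 19/18
Divide: (41/72) · (18/19) = 41/76

41/76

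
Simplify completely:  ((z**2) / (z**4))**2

z**(-4)

Inside the bracket: (z**-2)
Raise to the power 2: (z**-4)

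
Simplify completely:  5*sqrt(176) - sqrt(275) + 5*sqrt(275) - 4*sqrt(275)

5*sqrt(176) = 20*sqrt(11); sqrt(275) = 5*sqrt(11); 5*sqrt(275) = 25*sqrt(11); 4*sqrt(275) = 20*sqrt(11)
Combine: (20 - 5 + 25 - 20)·sqrt(11) = 20*sqrt(11)

20*sqrt(11)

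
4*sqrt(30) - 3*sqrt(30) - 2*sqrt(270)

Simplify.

-5*sqrt(30)

4*sqrt(30) = 4*sqrt(30); 3*sqrt(30) = 3*sqrt(30); 2*sqrt(270) = 6*sqrt(30)
Combine: (4 - 3 - 6)·sqrt(30) = -5*sqrt(30)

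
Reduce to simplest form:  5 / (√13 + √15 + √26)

Group as (√13 + √15) + √26; multiply by (√13 + √15) - √26, then rationalise the remaining surd.

(-65*√30 + 5*√26 + 60*√15 + 70*√13)/388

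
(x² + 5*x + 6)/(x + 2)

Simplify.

Factor: x² + 5*x + 6 = (x + 2)·(x + 3)
Cancel the common factor (x + 2).

x + 3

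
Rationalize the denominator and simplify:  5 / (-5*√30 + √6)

(-25*√30 - 5*√6)/744

Multiply numerator and denominator by √6 + 5*√30.
Denominator becomes -744; numerator becomes 5*√6 + 25*√30.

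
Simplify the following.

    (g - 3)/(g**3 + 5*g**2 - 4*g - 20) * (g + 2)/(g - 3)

1/(g**2 + 3*g - 10)

Factor: g**3 + 5*g**2 - 4*g - 20 = (g - 2)*(g + 2)*(g + 5)
Cancel the common factors (g + 2), (g - 3).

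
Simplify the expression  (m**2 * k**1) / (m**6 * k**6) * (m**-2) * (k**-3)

Quotient: (m**-4) * (k**-5)
Multiply by (m**-2) * (k**-3): add exponents.

1/(k**8*m**6)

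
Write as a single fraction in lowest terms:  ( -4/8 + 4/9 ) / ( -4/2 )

Numerator: -4/8 + 4/9 = -1/18
Denominator: -4/2 = -2
Divide: (-1/18) · (-1/2) = 1/36

1/36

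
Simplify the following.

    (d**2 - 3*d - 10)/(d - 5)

Factor: d**2 - 3*d - 10 = (d + 2)*(d - 5)
Cancel the common factor (d - 5).

d + 2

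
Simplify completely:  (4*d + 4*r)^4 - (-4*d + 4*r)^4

Only the odd-power cross terms survive.

2048*d*r*(d^2 + r^2)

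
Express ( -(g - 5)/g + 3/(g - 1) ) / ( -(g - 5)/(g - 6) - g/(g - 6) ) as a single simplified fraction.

(g^3 - 15*g^2 + 59*g - 30)/(2*g^3 - 7*g^2 + 5*g)

Numerator: -(g - 5)/g + 3/(g - 1) = (-g^2 + 9*g - 5)/(g^2 - g)
Denominator: -(g - 5)/(g - 6) - g/(g - 6) = (-2*g + 5)/(g - 6)
Divide: ((-g^2 + 9*g - 5)/(g^2 - g)) · ((g - 6)/(-2*g + 5)) = (g^3 - 15*g^2 + 59*g - 30)/(2*g^3 - 7*g^2 + 5*g)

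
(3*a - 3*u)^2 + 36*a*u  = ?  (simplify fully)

9*(a + u)^2

Expanding gives 9*a^2 + 18*a*u + 9*u^2, a perfect square.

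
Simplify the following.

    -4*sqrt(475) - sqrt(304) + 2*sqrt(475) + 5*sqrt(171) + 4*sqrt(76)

4*sqrt(475) = 20*sqrt(19); sqrt(304) = 4*sqrt(19); 2*sqrt(475) = 10*sqrt(19); 5*sqrt(171) = 15*sqrt(19); 4*sqrt(76) = 8*sqrt(19)
Combine: (-20 - 4 + 10 + 15 + 8)·sqrt(19) = 9*sqrt(19)

9*sqrt(19)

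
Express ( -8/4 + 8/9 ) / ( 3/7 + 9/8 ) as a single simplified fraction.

Numerator: -8/4 + 8/9 = -10/9
Denominator: 3/7 + 9/8 = 87/56
Divide: (-10/9) · (56/87) = -560/783

-560/783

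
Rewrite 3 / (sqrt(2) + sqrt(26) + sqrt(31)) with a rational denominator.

Group as (sqrt(2) + sqrt(31)) + sqrt(26); multiply by (sqrt(2) + sqrt(31)) - sqrt(26), then rationalise the remaining surd.

(-12*sqrt(403) - 9*sqrt(31) + 21*sqrt(26) + 165*sqrt(2))/199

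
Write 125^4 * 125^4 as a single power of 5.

125^4 = 5^12; 125^4 = 5^12
Combine exponents: 5^24

5^24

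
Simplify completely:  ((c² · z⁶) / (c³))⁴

z^24/c⁴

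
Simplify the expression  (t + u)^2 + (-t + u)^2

Only the even-power cross terms survive.

2*t^2 + 2*u^2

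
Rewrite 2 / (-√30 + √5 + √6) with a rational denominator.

(-38*√30 - 58*√6 - 62*√5 - 120)/241

Group as (√5 + √6) - √30; multiply by (√5 + √6) + √30, then rationalise the remaining surd.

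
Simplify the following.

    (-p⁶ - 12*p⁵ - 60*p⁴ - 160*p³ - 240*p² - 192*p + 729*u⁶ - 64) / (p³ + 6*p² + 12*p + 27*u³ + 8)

-p³ - 6*p² - 12*p + 27*u³ - 8

Difference of sixth powers: factor out (27*u³ + (p + 2)³).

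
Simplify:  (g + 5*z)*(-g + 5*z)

-g^2 + 25*z^2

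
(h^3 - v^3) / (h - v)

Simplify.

Apply the difference-of-cubes factorisation and cancel (h - v).

h^2 + h*v + v^2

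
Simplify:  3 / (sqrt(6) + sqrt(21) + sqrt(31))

(-9*sqrt(434) - 6*sqrt(31) + 24*sqrt(21) + 69*sqrt(6))/244

Group as (sqrt(6) + sqrt(21)) + sqrt(31); multiply by (sqrt(6) + sqrt(21)) - sqrt(31), then rationalise the remaining surd.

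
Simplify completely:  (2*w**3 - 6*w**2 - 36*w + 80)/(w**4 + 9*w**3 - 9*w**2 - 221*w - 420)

(2*w - 4)/(w**2 + 10*w + 21)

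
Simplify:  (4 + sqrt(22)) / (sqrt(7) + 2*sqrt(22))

(-sqrt(154) - 4*sqrt(7) + 8*sqrt(22) + 44)/81

Multiply numerator and denominator by -sqrt(7) + 2*sqrt(22).
Denominator becomes 81; numerator becomes -sqrt(154) - 4*sqrt(7) + 8*sqrt(22) + 44.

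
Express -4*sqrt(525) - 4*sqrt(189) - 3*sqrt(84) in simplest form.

4*sqrt(525) = 20*sqrt(21); 4*sqrt(189) = 12*sqrt(21); 3*sqrt(84) = 6*sqrt(21)
Combine: (-20 - 12 - 6)·sqrt(21) = -38*sqrt(21)

-38*sqrt(21)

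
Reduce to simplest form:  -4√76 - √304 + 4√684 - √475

7*√19

4√76 = 8*√19; √304 = 4*√19; 4√684 = 24*√19; √475 = 5*√19
Combine: (-8 - 4 + 24 - 5)·√19 = 7*√19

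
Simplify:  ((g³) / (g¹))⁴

g⁸

Inside the bracket: g²
Raise to the power 4: g⁸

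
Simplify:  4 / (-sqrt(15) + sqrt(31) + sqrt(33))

Group as (sqrt(31) + sqrt(33)) - sqrt(15); multiply by (sqrt(31) + sqrt(33)) + sqrt(15), then rationalise the remaining surd.

(-196*sqrt(15) + 52*sqrt(33) + 68*sqrt(31) + 24*sqrt(1705))/1691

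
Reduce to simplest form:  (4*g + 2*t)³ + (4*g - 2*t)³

Only the even-power cross terms survive.

128*g³ + 96*g*t²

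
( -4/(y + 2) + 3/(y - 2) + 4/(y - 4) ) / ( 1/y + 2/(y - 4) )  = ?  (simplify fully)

Numerator: -4/(y + 2) + 3/(y - 2) + 4/(y - 4) = (3*y² + 18*y - 72)/(y³ - 4*y² - 4*y + 16)
Denominator: 1/y + 2/(y - 4) = (3*y - 4)/(y² - 4*y)
Divide: ((3*y² + 18*y - 72)/(y³ - 4*y² - 4*y + 16)) · ((y² - 4*y)/(3*y - 4)) = (3*y³ + 18*y² - 72*y)/(3*y³ - 4*y² - 12*y + 16)

(3*y³ + 18*y² - 72*y)/(3*y³ - 4*y² - 12*y + 16)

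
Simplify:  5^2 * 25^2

5^6

5^2 = 5^2; 25^2 = 5^4
Combine exponents: 5^6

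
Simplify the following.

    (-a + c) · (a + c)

-a² + c²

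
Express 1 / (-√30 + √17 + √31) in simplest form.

Group as (√17 + √31) - √30; multiply by (√17 + √31) + √30, then rationalise the remaining surd.

(-9*√30 + 8*√31 + 22*√17 + √15810)/892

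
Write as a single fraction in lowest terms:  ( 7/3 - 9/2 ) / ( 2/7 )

-91/12

Numerator: 7/3 - 9/2 = -13/6
Denominator: 2/7 = 2/7
Divide: (-13/6) · (7/2) = -91/12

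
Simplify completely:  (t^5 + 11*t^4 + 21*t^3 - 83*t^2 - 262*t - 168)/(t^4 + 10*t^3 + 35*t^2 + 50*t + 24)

Factor: t^5 + 11*t^4 + 21*t^3 - 83*t^2 - 262*t - 168 = (t + 2)*(t - 3)*(t + 1)*(t + 4)*(t + 7);  t^4 + 10*t^3 + 35*t^2 + 50*t + 24 = (t + 3)*(t + 4)*(t + 1)*(t + 2)
Cancel the common factors (t + 4), (t + 1), (t + 2).

(t^2 + 4*t - 21)/(t + 3)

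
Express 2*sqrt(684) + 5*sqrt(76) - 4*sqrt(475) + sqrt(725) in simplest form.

2*sqrt(684) = 12*sqrt(19); 5*sqrt(76) = 10*sqrt(19); 4*sqrt(475) = 20*sqrt(19); sqrt(725) = 5*sqrt(29)

2*sqrt(19) + 5*sqrt(29)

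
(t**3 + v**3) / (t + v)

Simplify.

t**2 - t*v + v**2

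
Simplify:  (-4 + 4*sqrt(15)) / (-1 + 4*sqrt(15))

(-12*sqrt(15) + 236)/239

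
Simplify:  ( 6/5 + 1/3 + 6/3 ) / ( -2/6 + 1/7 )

Numerator: 6/5 + 1/3 + 6/3 = 53/15
Denominator: -2/6 + 1/7 = -4/21
Divide: (53/15) · (-21/4) = -371/20

-371/20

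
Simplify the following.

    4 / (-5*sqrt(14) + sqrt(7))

(-20*sqrt(14) - 4*sqrt(7))/343

Multiply numerator and denominator by sqrt(7) + 5*sqrt(14).
Denominator becomes -343; numerator becomes 4*sqrt(7) + 20*sqrt(14).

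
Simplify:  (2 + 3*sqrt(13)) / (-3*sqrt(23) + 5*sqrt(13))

Multiply numerator and denominator by 3*sqrt(23) + 5*sqrt(13).
Denominator becomes 118; numerator becomes 6*sqrt(23) + 10*sqrt(13) + 9*sqrt(299) + 195.

(6*sqrt(23) + 10*sqrt(13) + 9*sqrt(299) + 195)/118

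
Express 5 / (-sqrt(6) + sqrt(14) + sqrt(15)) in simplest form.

Group as (sqrt(14) + sqrt(15)) - sqrt(6); multiply by (sqrt(14) + sqrt(15)) + sqrt(6), then rationalise the remaining surd.

(-115*sqrt(6) + 25*sqrt(15) + 35*sqrt(14) + 60*sqrt(35))/311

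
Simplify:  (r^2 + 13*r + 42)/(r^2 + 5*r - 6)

(r + 7)/(r - 1)

Factor: r^2 + 13*r + 42 = (r + 7)*(r + 6);  r^2 + 5*r - 6 = (r + 6)*(r - 1)
Cancel the common factor (r + 6).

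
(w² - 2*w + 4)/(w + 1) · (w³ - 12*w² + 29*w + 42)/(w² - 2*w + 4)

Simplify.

w² - 13*w + 42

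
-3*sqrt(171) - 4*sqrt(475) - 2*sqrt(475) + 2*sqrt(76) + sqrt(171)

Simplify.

3*sqrt(171) = 9*sqrt(19); 4*sqrt(475) = 20*sqrt(19); 2*sqrt(475) = 10*sqrt(19); 2*sqrt(76) = 4*sqrt(19); sqrt(171) = 3*sqrt(19)
Combine: (-9 - 20 - 10 + 4 + 3)·sqrt(19) = -32*sqrt(19)

-32*sqrt(19)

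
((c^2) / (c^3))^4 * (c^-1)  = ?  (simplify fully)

c^(-5)

Inside the bracket: (c^-1)
Raise to the power 4: (c^-4)
Multiply by (c^-1): add exponents.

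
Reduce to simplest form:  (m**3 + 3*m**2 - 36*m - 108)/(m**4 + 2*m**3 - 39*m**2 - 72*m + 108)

1/(m - 1)

Factor: m**3 + 3*m**2 - 36*m - 108 = (m + 6)*(m - 6)*(m + 3);  m**4 + 2*m**3 - 39*m**2 - 72*m + 108 = (m - 1)*(m - 6)*(m + 3)*(m + 6)
Cancel the common factors (m + 6), (m - 6), (m + 3).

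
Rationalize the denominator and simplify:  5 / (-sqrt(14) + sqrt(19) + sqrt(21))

(-13*sqrt(14) + 6*sqrt(21) + 8*sqrt(19) + 7*sqrt(114))/92

Group as (sqrt(19) + sqrt(21)) - sqrt(14); multiply by (sqrt(19) + sqrt(21)) + sqrt(14), then rationalise the remaining surd.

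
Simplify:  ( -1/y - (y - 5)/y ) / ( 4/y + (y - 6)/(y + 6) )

Numerator: -1/y - (y - 5)/y = (-y + 4)/y
Denominator: 4/y + (y - 6)/(y + 6) = (y^2 - 2*y + 24)/(y^2 + 6*y)
Divide: ((-y + 4)/y) · ((y^2 + 6*y)/(y^2 - 2*y + 24)) = (-y^2 - 2*y + 24)/(y^2 - 2*y + 24)

(-y^2 - 2*y + 24)/(y^2 - 2*y + 24)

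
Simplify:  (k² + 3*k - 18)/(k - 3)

k + 6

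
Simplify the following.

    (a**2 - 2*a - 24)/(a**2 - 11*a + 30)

Factor: a**2 - 2*a - 24 = (a + 4)*(a - 6);  a**2 - 11*a + 30 = (a - 6)*(a - 5)
Cancel the common factor (a - 6).

(a + 4)/(a - 5)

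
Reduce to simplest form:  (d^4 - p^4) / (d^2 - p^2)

d^4 - p^4 factors as -(-d + p)*(d + p)*(d^2 + p^2).

d^2 + p^2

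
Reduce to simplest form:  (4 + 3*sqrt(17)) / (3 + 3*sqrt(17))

(sqrt(17) + 47)/48

Multiply numerator and denominator by -3*sqrt(17) + 3.
Denominator becomes -144; numerator becomes -141 - 3*sqrt(17).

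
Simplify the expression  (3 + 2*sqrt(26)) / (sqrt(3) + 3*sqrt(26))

(-2*sqrt(78) - 3*sqrt(3) + 9*sqrt(26) + 156)/231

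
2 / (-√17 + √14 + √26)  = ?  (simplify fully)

(-46*√17 + 10*√26 + 58*√14 + 8*√1547)/927

Group as (√14 + √26) - √17; multiply by (√14 + √26) + √17, then rationalise the remaining surd.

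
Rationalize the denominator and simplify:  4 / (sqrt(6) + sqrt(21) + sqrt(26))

(-48*sqrt(91) + 4*sqrt(26) + 44*sqrt(21) + 164*sqrt(6))/503

Group as (sqrt(6) + sqrt(21)) + sqrt(26); multiply by (sqrt(6) + sqrt(21)) - sqrt(26), then rationalise the remaining surd.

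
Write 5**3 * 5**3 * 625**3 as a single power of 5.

5**3 = 5**3; 5**3 = 5**3; 625**3 = 5**12
Combine exponents: 5**18

5**18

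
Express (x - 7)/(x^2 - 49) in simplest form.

1/(x + 7)

Factor: x^2 - 49 = (x + 7)*(x - 7)
Cancel the common factor (x - 7).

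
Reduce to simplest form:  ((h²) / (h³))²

Inside the bracket: (h^-1)
Raise to the power 2: (h^-2)

h^(-2)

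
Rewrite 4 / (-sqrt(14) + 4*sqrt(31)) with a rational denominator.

(2*sqrt(14) + 8*sqrt(31))/241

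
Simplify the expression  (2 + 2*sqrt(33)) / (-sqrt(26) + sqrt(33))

(2*sqrt(26) + 2*sqrt(33) + 2*sqrt(858) + 66)/7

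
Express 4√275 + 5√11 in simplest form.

4√275 = 20*√11; 5√11 = 5*√11
Combine: (20 + 5)·√11 = 25*√11

25*√11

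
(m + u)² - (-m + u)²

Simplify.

4*m*u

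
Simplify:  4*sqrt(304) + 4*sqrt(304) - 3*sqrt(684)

4*sqrt(304) = 16*sqrt(19); 4*sqrt(304) = 16*sqrt(19); 3*sqrt(684) = 18*sqrt(19)
Combine: (16 + 16 - 18)·sqrt(19) = 14*sqrt(19)

14*sqrt(19)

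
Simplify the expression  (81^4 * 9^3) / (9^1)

3^20

81^4 = 3^16; 9^3 = 3^6; 9^1 = 3^2
Combine exponents: 3^20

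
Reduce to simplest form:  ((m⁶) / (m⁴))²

m⁴

Inside the bracket: m²
Raise to the power 2: m⁴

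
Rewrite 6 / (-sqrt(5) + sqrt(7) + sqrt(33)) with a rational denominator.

Group as (sqrt(7) + sqrt(33)) - sqrt(5); multiply by (sqrt(7) + sqrt(33)) + sqrt(5), then rationalise the remaining surd.

(-186*sqrt(7) - 12*sqrt(1155) + 210*sqrt(5) + 126*sqrt(33))/301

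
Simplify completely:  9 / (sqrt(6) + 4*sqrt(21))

(-3*sqrt(6) + 12*sqrt(21))/110

Multiply numerator and denominator by -4*sqrt(21) + sqrt(6).
Denominator becomes -330; numerator becomes -36*sqrt(21) + 9*sqrt(6).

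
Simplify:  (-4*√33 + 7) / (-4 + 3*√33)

(-368 + 5*√33)/281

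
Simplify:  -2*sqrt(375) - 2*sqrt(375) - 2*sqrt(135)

2*sqrt(375) = 10*sqrt(15); 2*sqrt(375) = 10*sqrt(15); 2*sqrt(135) = 6*sqrt(15)
Combine: (-10 - 10 - 6)·sqrt(15) = -26*sqrt(15)

-26*sqrt(15)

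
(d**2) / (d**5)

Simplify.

d**(-3)

Quotient: (d**-3)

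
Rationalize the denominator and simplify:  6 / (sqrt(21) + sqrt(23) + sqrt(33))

(-36*sqrt(1771) + 66*sqrt(33) + 186*sqrt(23) + 210*sqrt(21))/1811

Group as (sqrt(21) + sqrt(23)) + sqrt(33); multiply by (sqrt(21) + sqrt(23)) - sqrt(33), then rationalise the remaining surd.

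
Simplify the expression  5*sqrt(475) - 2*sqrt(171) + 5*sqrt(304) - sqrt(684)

5*sqrt(475) = 25*sqrt(19); 2*sqrt(171) = 6*sqrt(19); 5*sqrt(304) = 20*sqrt(19); sqrt(684) = 6*sqrt(19)
Combine: (25 - 6 + 20 - 6)·sqrt(19) = 33*sqrt(19)

33*sqrt(19)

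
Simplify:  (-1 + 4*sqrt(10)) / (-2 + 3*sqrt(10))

(5*sqrt(10) + 118)/86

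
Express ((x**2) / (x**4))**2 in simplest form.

Inside the bracket: (x**-2)
Raise to the power 2: (x**-4)

x**(-4)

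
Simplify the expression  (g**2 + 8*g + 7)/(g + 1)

g + 7

Factor: g**2 + 8*g + 7 = (g + 7)*(g + 1)
Cancel the common factor (g + 1).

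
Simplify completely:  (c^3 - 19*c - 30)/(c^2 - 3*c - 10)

c + 3

Factor: c^3 - 19*c - 30 = (c - 5)*(c + 3)*(c + 2);  c^2 - 3*c - 10 = (c + 2)*(c - 5)
Cancel the common factors (c - 5), (c + 2).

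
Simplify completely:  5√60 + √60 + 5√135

5√60 = 10*√15; √60 = 2*√15; 5√135 = 15*√15
Combine: (10 + 2 + 15)·√15 = 27*√15

27*√15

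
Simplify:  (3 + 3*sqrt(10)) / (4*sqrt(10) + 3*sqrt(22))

(-120 - 12*sqrt(10) + 9*sqrt(22) + 18*sqrt(55))/38

Multiply numerator and denominator by -3*sqrt(22) + 4*sqrt(10).
Denominator becomes -38; numerator becomes -18*sqrt(55) - 9*sqrt(22) + 12*sqrt(10) + 120.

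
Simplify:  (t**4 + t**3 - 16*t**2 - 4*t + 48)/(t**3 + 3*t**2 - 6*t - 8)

Factor: t**4 + t**3 - 16*t**2 - 4*t + 48 = (t + 4)*(t - 3)*(t + 2)*(t - 2);  t**3 + 3*t**2 - 6*t - 8 = (t + 1)*(t - 2)*(t + 4)
Cancel the common factors (t + 4), (t - 2).

(t**2 - t - 6)/(t + 1)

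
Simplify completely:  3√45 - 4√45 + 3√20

3*√5

3√45 = 9*√5; 4√45 = 12*√5; 3√20 = 6*√5
Combine: (9 - 12 + 6)·√5 = 3*√5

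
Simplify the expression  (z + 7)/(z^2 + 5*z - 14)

Factor: z^2 + 5*z - 14 = (z + 7)*(z - 2)
Cancel the common factor (z + 7).

1/(z - 2)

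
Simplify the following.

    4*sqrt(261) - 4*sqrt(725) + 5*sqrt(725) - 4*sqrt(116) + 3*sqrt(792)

9*sqrt(29) + 18*sqrt(22)

4*sqrt(261) = 12*sqrt(29); 4*sqrt(725) = 20*sqrt(29); 5*sqrt(725) = 25*sqrt(29); 4*sqrt(116) = 8*sqrt(29); 3*sqrt(792) = 18*sqrt(22)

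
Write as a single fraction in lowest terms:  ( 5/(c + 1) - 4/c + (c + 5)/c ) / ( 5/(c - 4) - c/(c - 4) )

(-c³ - 3*c² + 27*c + 4)/(c³ - 4*c² - 5*c)

Numerator: 5/(c + 1) - 4/c + (c + 5)/c = (c² + 7*c + 1)/(c² + c)
Denominator: 5/(c - 4) - c/(c - 4) = (-c + 5)/(c - 4)
Divide: ((c² + 7*c + 1)/(c² + c)) · ((c - 4)/(-c + 5)) = (-c³ - 3*c² + 27*c + 4)/(c³ - 4*c² - 5*c)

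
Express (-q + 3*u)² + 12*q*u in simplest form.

Expanding gives q² + 6*q*u + 9*u², a perfect square.

(q + 3*u)²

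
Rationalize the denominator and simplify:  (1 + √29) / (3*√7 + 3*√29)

Multiply numerator and denominator by -3*√7 + 3*√29.
Denominator becomes 198; numerator becomes -3*√203 - 3*√7 + 3*√29 + 87.

(-√203 - √7 + √29 + 29)/66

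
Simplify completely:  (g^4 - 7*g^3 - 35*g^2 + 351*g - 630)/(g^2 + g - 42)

Factor: g^4 - 7*g^3 - 35*g^2 + 351*g - 630 = (g - 5)*(g - 3)*(g + 7)*(g - 6);  g^2 + g - 42 = (g + 7)*(g - 6)
Cancel the common factors (g - 6), (g + 7).

g^2 - 8*g + 15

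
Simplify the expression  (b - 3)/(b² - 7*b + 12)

1/(b - 4)

Factor: b² - 7*b + 12 = (b - 3)·(b - 4)
Cancel the common factor (b - 3).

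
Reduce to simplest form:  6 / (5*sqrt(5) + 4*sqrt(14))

(-10*sqrt(5) + 8*sqrt(14))/33

Multiply numerator and denominator by -4*sqrt(14) + 5*sqrt(5).
Denominator becomes -99; numerator becomes -24*sqrt(14) + 30*sqrt(5).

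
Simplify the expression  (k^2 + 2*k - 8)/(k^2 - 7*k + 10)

(k + 4)/(k - 5)

Factor: k^2 + 2*k - 8 = (k - 2)*(k + 4);  k^2 - 7*k + 10 = (k - 5)*(k - 2)
Cancel the common factor (k - 2).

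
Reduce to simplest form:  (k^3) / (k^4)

Quotient: (k^-1)

1/k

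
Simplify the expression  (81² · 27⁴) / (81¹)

3^16

81² = 3^8; 27⁴ = 3^12; 81¹ = 3^4
Combine exponents: 3^16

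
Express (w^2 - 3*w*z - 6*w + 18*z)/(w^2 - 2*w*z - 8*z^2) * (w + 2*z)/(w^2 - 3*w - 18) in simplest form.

(-w + 3*z)/(-w^2 + 4*w*z - 3*w + 12*z)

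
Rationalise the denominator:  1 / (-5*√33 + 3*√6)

(-5*√33 - 3*√6)/771

Multiply numerator and denominator by 3*√6 + 5*√33.
Denominator becomes -771; numerator becomes 3*√6 + 5*√33.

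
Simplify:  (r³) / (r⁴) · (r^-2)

Quotient: (r^-1)
Multiply by (r^-2): add exponents.

r^(-3)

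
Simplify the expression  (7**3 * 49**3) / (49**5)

7**3 = 7**3; 49**3 = 7**6; 49**5 = 7**10
Combine exponents: 7**(-1)

7**(-1)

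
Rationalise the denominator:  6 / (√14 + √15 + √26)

(-8*√1365 + 6*√26 + 50*√15 + 54*√14)/277

Group as (√15 + √26) + √14; multiply by (√15 + √26) - √14, then rationalise the remaining surd.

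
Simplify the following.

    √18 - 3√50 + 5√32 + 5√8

√18 = 3*√2; 3√50 = 15*√2; 5√32 = 20*√2; 5√8 = 10*√2
Combine: (3 - 15 + 20 + 10)·√2 = 18*√2

18*√2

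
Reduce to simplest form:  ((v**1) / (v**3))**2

v**(-4)

Inside the bracket: (v**-2)
Raise to the power 2: (v**-4)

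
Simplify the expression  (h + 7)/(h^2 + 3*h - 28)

Factor: h^2 + 3*h - 28 = (h - 4)*(h + 7)
Cancel the common factor (h + 7).

1/(h - 4)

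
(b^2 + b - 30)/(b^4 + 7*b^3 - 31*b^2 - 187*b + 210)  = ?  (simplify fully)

Factor: b^2 + b - 30 = (b - 5)*(b + 6);  b^4 + 7*b^3 - 31*b^2 - 187*b + 210 = (b - 5)*(b + 6)*(b - 1)*(b + 7)
Cancel the common factors (b + 6), (b - 5).

1/(b^2 + 6*b - 7)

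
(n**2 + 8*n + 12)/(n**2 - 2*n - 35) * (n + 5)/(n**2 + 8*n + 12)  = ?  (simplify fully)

1/(n - 7)

Factor: n**2 + 8*n + 12 = (n + 2)*(n + 6);  n**2 - 2*n - 35 = (n + 5)*(n - 7);  n**2 + 8*n + 12 = (n + 6)*(n + 2)
Cancel the common factors (n + 2), (n + 5), (n + 6).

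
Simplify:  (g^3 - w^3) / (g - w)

g^2 + g*w + w^2

Apply the difference-of-cubes factorisation and cancel (g - w).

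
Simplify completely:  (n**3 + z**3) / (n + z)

n**3 + z**3 = (n + z)(n**2 - n*z + z**2).

n**2 - n*z + z**2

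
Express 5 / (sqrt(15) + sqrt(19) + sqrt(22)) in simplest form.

Group as (sqrt(19) + sqrt(22)) + sqrt(15); multiply by (sqrt(19) + sqrt(22)) - sqrt(15), then rationalise the remaining surd.

(-5*sqrt(6270) + 30*sqrt(22) + 45*sqrt(19) + 65*sqrt(15))/498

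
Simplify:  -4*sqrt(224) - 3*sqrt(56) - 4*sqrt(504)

4*sqrt(224) = 16*sqrt(14); 3*sqrt(56) = 6*sqrt(14); 4*sqrt(504) = 24*sqrt(14)
Combine: (-16 - 6 - 24)·sqrt(14) = -46*sqrt(14)

-46*sqrt(14)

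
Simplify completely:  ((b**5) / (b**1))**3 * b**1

Inside the bracket: b**4
Raise to the power 3: b**12
Multiply by b**1: add exponents.

b**13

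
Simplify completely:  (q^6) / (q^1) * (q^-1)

q^4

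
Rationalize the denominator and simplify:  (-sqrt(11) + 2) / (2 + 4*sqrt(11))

Multiply numerator and denominator by -4*sqrt(11) + 2.
Denominator becomes -172; numerator becomes -10*sqrt(11) + 48.

(-24 + 5*sqrt(11))/86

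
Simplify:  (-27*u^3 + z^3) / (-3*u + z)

z^3 - (3*u)^3 = (-3*u + z)(9*u^2 + 3*u*z + z^2).

9*u^2 + 3*u*z + z^2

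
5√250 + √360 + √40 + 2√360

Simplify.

45*√10

5√250 = 25*√10; √360 = 6*√10; √40 = 2*√10; 2√360 = 12*√10
Combine: (25 + 6 + 2 + 12)·√10 = 45*√10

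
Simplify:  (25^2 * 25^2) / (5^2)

25^2 = 5^4; 25^2 = 5^4; 5^2 = 5^2
Combine exponents: 5^6

5^6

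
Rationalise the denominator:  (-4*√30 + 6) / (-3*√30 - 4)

(-17*√30 + 192)/127

Multiply numerator and denominator by -4 + 3*√30.
Denominator becomes -254; numerator becomes -384 + 34*√30.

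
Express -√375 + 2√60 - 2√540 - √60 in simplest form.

-15*√15

√375 = 5*√15; 2√60 = 4*√15; 2√540 = 12*√15; √60 = 2*√15
Combine: (-5 + 4 - 12 - 2)·√15 = -15*√15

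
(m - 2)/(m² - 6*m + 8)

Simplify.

1/(m - 4)

Factor: m² - 6*m + 8 = (m - 2)·(m - 4)
Cancel the common factor (m - 2).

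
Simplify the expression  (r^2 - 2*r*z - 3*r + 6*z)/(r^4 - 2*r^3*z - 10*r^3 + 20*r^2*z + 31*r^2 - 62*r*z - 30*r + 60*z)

Factor: r^2 - 2*r*z - 3*r + 6*z = (r - 3)*(r - 2*z);  r^4 - 2*r^3*z - 10*r^3 + 20*r^2*z + 31*r^2 - 62*r*z - 30*r + 60*z = (r - 2)*(r - 2*z)*(r - 3)*(r - 5)
Cancel the common factors (r - 2*z), (r - 3).

1/(r^2 - 7*r + 10)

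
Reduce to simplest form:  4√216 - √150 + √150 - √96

4√216 = 24*√6; √150 = 5*√6; √150 = 5*√6; √96 = 4*√6
Combine: (24 - 5 + 5 - 4)·√6 = 20*√6

20*√6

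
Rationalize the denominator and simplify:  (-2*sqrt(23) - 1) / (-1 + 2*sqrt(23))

-(1 + 2*sqrt(23))**2/91

Multiply numerator and denominator by -2*sqrt(23) - 1.
Denominator becomes -91; numerator becomes 4*sqrt(23) + 93.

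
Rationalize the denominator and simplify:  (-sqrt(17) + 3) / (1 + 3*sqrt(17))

(-27 + 5*sqrt(17))/76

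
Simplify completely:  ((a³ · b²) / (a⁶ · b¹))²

b²/a⁶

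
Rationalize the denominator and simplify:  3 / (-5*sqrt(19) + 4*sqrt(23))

(-15*sqrt(19) - 12*sqrt(23))/107

Multiply numerator and denominator by 4*sqrt(23) + 5*sqrt(19).
Denominator becomes -107; numerator becomes 12*sqrt(23) + 15*sqrt(19).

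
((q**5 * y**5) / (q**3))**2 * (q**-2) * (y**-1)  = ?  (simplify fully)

q**2*y**9

Inside the bracket: q**2 * y**5
Raise to the power 2: q**4 * y**10
Multiply by (q**-2) * (y**-1): add exponents.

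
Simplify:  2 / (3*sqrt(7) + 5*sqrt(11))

(-3*sqrt(7) + 5*sqrt(11))/106

Multiply numerator and denominator by -3*sqrt(7) + 5*sqrt(11).
Denominator becomes 212; numerator becomes -6*sqrt(7) + 10*sqrt(11).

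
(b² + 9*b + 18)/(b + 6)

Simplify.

Factor: b² + 9*b + 18 = (b + 6)·(b + 3)
Cancel the common factor (b + 6).

b + 3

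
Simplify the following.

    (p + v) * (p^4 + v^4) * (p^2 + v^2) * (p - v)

(p+v)(p-v) = p^2 - v^2; continue pairing.

p^8 - v^8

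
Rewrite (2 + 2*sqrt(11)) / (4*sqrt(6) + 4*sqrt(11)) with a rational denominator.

Multiply numerator and denominator by -4*sqrt(6) + 4*sqrt(11).
Denominator becomes 80; numerator becomes -8*sqrt(66) - 8*sqrt(6) + 8*sqrt(11) + 88.

(-sqrt(66) - sqrt(6) + sqrt(11) + 11)/10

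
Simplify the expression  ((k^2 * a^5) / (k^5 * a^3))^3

a^6/k^9

Inside the bracket: (k^-3) * a^2
Raise to the power 3: (k^-9) * a^6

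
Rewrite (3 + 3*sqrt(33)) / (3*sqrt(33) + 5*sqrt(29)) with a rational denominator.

(-297 - 9*sqrt(33) + 15*sqrt(29) + 15*sqrt(957))/428

Multiply numerator and denominator by -5*sqrt(29) + 3*sqrt(33).
Denominator becomes -428; numerator becomes -15*sqrt(957) - 15*sqrt(29) + 9*sqrt(33) + 297.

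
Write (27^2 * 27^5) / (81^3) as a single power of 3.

27^2 = 3^6; 27^5 = 3^15; 81^3 = 3^12
Combine exponents: 3^9

3^9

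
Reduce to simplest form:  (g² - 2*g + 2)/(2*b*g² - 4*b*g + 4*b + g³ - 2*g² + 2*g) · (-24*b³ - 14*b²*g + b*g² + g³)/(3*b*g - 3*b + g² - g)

(-4*b + g)/(g - 1)

Factor: 2*b*g² - 4*b*g + 4*b + g³ - 2*g² + 2*g = (g² - 2*g + 2)·(2*b + g);  -24*b³ - 14*b²*g + b*g² + g³ = (3*b + g)·(2*b + g)·(-4*b + g);  3*b*g - 3*b + g² - g = (g - 1)·(3*b + g)
Cancel the common factors (g² - 2*g + 2), (2*b + g), (3*b + g).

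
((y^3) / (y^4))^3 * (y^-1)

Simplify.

Inside the bracket: (y^-1)
Raise to the power 3: (y^-3)
Multiply by (y^-1): add exponents.

y^(-4)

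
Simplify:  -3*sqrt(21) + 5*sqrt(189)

12*sqrt(21)

3*sqrt(21) = 3*sqrt(21); 5*sqrt(189) = 15*sqrt(21)
Combine: (-3 + 15)·sqrt(21) = 12*sqrt(21)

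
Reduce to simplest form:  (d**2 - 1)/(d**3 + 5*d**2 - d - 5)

Factor: d**2 - 1 = (d + 1)*(d - 1);  d**3 + 5*d**2 - d - 5 = (d + 5)*(d + 1)*(d - 1)
Cancel the common factors (d - 1), (d + 1).

1/(d + 5)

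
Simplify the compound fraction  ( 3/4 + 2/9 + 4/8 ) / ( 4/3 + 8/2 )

Numerator: 3/4 + 2/9 + 4/8 = 53/36
Denominator: 4/3 + 8/2 = 16/3
Divide: (53/36) · (3/16) = 53/192

53/192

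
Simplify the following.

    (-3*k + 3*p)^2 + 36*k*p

9*(k + p)^2

Expanding gives 9*k^2 + 18*k*p + 9*p^2, a perfect square.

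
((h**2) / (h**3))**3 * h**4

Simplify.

h

Inside the bracket: (h**-1)
Raise to the power 3: (h**-3)
Multiply by h**4: add exponents.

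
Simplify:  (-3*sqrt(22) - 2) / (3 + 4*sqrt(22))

(-258 + sqrt(22))/343

Multiply numerator and denominator by -4*sqrt(22) + 3.
Denominator becomes -343; numerator becomes -sqrt(22) + 258.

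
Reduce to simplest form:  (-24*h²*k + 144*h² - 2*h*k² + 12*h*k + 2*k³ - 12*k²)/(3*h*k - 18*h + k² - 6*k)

-8*h + 2*k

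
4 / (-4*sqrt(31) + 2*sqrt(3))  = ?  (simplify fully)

(-4*sqrt(31) - 2*sqrt(3))/121

Multiply numerator and denominator by 2*sqrt(3) + 4*sqrt(31).
Denominator becomes -484; numerator becomes 8*sqrt(3) + 16*sqrt(31).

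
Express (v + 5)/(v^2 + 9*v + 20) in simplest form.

1/(v + 4)

Factor: v^2 + 9*v + 20 = (v + 4)*(v + 5)
Cancel the common factor (v + 5).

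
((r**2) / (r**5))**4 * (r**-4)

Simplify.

r**(-16)

Inside the bracket: (r**-3)
Raise to the power 4: (r**-12)
Multiply by (r**-4): add exponents.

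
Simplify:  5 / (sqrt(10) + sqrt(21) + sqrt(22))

Group as (sqrt(10) + sqrt(22)) + sqrt(21); multiply by (sqrt(10) + sqrt(22)) - sqrt(21), then rationalise the remaining surd.

(-20*sqrt(1155) + 45*sqrt(22) + 55*sqrt(21) + 165*sqrt(10))/759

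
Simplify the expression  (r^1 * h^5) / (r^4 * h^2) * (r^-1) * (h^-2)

h/r^4

Quotient: (r^-3) * h^3
Multiply by (r^-1) * (h^-2): add exponents.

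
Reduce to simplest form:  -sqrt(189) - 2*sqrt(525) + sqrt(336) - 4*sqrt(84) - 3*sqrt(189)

-26*sqrt(21)

sqrt(189) = 3*sqrt(21); 2*sqrt(525) = 10*sqrt(21); sqrt(336) = 4*sqrt(21); 4*sqrt(84) = 8*sqrt(21); 3*sqrt(189) = 9*sqrt(21)
Combine: (-3 - 10 + 4 - 8 - 9)·sqrt(21) = -26*sqrt(21)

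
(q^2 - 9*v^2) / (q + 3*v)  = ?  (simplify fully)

q - 3*v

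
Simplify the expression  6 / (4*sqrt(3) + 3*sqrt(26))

Multiply numerator and denominator by -3*sqrt(26) + 4*sqrt(3).
Denominator becomes -186; numerator becomes -18*sqrt(26) + 24*sqrt(3).

(-4*sqrt(3) + 3*sqrt(26))/31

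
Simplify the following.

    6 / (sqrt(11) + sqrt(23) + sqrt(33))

(-44*sqrt(69) + 2*sqrt(33) + 42*sqrt(23) + 90*sqrt(11))/337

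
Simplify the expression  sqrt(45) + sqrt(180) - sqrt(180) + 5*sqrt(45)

18*sqrt(5)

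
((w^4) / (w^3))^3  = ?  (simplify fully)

Inside the bracket: w^1
Raise to the power 3: w^3

w^3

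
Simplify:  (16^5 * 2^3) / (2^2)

2^21

16^5 = 2^20; 2^3 = 2^3; 2^2 = 2^2
Combine exponents: 2^21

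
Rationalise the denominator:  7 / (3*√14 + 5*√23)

Multiply numerator and denominator by -3*√14 + 5*√23.
Denominator becomes 449; numerator becomes -21*√14 + 35*√23.

(-21*√14 + 35*√23)/449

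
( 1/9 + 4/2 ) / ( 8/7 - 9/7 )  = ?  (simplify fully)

-133/9

Numerator: 1/9 + 4/2 = 19/9
Denominator: 8/7 - 9/7 = -1/7
Divide: (19/9) · (-7) = -133/9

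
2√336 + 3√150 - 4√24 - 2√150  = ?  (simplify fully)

2√336 = 8*√21; 3√150 = 15*√6; 4√24 = 8*√6; 2√150 = 10*√6

-3*√6 + 8*√21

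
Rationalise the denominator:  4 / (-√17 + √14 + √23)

(-10*√17 + 4*√23 + 13*√14 + √5474)/111

Group as (√14 + √23) - √17; multiply by (√14 + √23) + √17, then rationalise the remaining surd.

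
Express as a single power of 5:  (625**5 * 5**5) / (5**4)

5**21

625**5 = 5**20; 5**5 = 5**5; 5**4 = 5**4
Combine exponents: 5**21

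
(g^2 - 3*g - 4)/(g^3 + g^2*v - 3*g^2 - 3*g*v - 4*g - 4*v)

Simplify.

Factor: g^2 - 3*g - 4 = (g + 1)*(g - 4);  g^3 + g^2*v - 3*g^2 - 3*g*v - 4*g - 4*v = (g + 1)*(g + v)*(g - 4)
Cancel the common factors (g + 1), (g - 4).

1/(g + v)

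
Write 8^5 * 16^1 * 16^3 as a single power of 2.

8^5 = 2^15; 16^1 = 2^4; 16^3 = 2^12
Combine exponents: 2^31

2^31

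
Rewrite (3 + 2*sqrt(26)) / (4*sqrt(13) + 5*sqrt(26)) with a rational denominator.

(-104*sqrt(2) - 12*sqrt(13) + 15*sqrt(26) + 260)/442

Multiply numerator and denominator by -4*sqrt(13) + 5*sqrt(26).
Denominator becomes 442; numerator becomes -104*sqrt(2) - 12*sqrt(13) + 15*sqrt(26) + 260.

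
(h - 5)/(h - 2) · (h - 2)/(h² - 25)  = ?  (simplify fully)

1/(h + 5)

Factor: h² - 25 = (h - 5)·(h + 5)
Cancel the common factors (h - 2), (h - 5).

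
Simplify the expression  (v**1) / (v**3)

v**(-2)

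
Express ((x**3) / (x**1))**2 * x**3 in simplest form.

Inside the bracket: x**2
Raise to the power 2: x**4
Multiply by x**3: add exponents.

x**7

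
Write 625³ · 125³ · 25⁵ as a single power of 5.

5^31

625³ = 5^12; 125³ = 5^9; 25⁵ = 5^10
Combine exponents: 5^31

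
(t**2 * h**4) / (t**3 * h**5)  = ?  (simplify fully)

Quotient: (t**-1) * (h**-1)

1/(h*t)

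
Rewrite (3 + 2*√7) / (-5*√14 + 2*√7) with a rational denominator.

(-70*√2 - 15*√14 - 28 - 6*√7)/322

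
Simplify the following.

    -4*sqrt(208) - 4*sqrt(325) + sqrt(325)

4*sqrt(208) = 16*sqrt(13); 4*sqrt(325) = 20*sqrt(13); sqrt(325) = 5*sqrt(13)
Combine: (-16 - 20 + 5)·sqrt(13) = -31*sqrt(13)

-31*sqrt(13)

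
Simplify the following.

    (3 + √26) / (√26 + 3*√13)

Multiply numerator and denominator by -3*√13 + √26.
Denominator becomes -91; numerator becomes -39*√2 - 9*√13 + 3*√26 + 26.

(-26 - 3*√26 + 9*√13 + 39*√2)/91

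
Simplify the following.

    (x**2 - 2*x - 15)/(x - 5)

Factor: x**2 - 2*x - 15 = (x + 3)*(x - 5)
Cancel the common factor (x - 5).

x + 3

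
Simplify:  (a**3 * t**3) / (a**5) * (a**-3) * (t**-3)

a**(-5)

Quotient: (a**-2) * t**3
Multiply by (a**-3) * (t**-3): add exponents.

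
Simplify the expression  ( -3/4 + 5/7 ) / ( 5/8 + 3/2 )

-2/119

Numerator: -3/4 + 5/7 = -1/28
Denominator: 5/8 + 3/2 = 17/8
Divide: (-1/28) · (8/17) = -2/119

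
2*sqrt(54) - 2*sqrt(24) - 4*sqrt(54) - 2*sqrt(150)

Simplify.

2*sqrt(54) = 6*sqrt(6); 2*sqrt(24) = 4*sqrt(6); 4*sqrt(54) = 12*sqrt(6); 2*sqrt(150) = 10*sqrt(6)
Combine: (6 - 4 - 12 - 10)·sqrt(6) = -20*sqrt(6)

-20*sqrt(6)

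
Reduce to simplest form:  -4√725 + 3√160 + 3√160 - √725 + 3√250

-25*√29 + 39*√10

4√725 = 20*√29; 3√160 = 12*√10; 3√160 = 12*√10; √725 = 5*√29; 3√250 = 15*√10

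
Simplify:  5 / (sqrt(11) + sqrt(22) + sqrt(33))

(-5*sqrt(66) + 5*sqrt(22) + 10*sqrt(11))/44

Group as (sqrt(11) + sqrt(33)) + sqrt(22); multiply by (sqrt(11) + sqrt(33)) - sqrt(22), then rationalise the remaining surd.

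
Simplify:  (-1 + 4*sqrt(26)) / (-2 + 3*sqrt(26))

Multiply numerator and denominator by -3*sqrt(26) - 2.
Denominator becomes -230; numerator becomes -310 - 5*sqrt(26).

(sqrt(26) + 62)/46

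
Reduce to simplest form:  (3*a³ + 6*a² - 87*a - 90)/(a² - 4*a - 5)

3*a + 18

Factor: 3*a³ + 6*a² - 87*a - 90 = 3·(a - 5)·(a + 1)·(a + 6);  a² - 4*a - 5 = (a + 1)·(a - 5)
Cancel the common factors (a + 1), (a - 5).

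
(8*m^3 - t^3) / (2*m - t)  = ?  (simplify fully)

Apply the difference-of-cubes factorisation and cancel (2*m - t).

4*m^2 + 2*m*t + t^2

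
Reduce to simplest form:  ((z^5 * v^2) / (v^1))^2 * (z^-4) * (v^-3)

z^6/v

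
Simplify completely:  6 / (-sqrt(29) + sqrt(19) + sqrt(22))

(-18*sqrt(29) + 39*sqrt(22) + 48*sqrt(19) + 3*sqrt(12122))/382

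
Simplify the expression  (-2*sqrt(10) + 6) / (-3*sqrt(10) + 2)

Multiply numerator and denominator by 2 + 3*sqrt(10).
Denominator becomes -86; numerator becomes -48 + 14*sqrt(10).

(-7*sqrt(10) + 24)/43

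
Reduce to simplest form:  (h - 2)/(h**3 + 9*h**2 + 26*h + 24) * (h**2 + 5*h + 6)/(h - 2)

1/(h + 4)

Factor: h**3 + 9*h**2 + 26*h + 24 = (h + 4)*(h + 2)*(h + 3);  h**2 + 5*h + 6 = (h + 2)*(h + 3)
Cancel the common factors (h + 3), (h + 2), (h - 2).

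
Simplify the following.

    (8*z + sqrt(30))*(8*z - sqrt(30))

(8*z)^2 - (sqrt(30))^2 = 64*z^2 - 30.

64*z^2 - 30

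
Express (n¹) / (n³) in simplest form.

n^(-2)

Quotient: (n^-2)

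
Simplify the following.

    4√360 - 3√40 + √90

21*√10

4√360 = 24*√10; 3√40 = 6*√10; √90 = 3*√10
Combine: (24 - 6 + 3)·√10 = 21*√10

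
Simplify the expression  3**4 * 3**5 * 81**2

3**17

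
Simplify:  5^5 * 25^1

5^7

5^5 = 5^5; 25^1 = 5^2
Combine exponents: 5^7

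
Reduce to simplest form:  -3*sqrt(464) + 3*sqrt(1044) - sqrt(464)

2*sqrt(29)

3*sqrt(464) = 12*sqrt(29); 3*sqrt(1044) = 18*sqrt(29); sqrt(464) = 4*sqrt(29)
Combine: (-12 + 18 - 4)·sqrt(29) = 2*sqrt(29)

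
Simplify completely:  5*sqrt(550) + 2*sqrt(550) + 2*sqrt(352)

5*sqrt(550) = 25*sqrt(22); 2*sqrt(550) = 10*sqrt(22); 2*sqrt(352) = 8*sqrt(22)
Combine: (25 + 10 + 8)·sqrt(22) = 43*sqrt(22)

43*sqrt(22)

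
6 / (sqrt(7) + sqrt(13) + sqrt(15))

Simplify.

Group as (sqrt(13) + sqrt(15)) + sqrt(7); multiply by (sqrt(13) + sqrt(15)) - sqrt(7), then rationalise the remaining surd.

(-4*sqrt(1365) + 10*sqrt(15) + 18*sqrt(13) + 42*sqrt(7))/113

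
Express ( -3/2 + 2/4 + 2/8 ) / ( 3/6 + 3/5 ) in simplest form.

-15/22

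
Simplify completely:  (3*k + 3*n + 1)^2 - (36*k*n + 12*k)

(-3*k + 3*n + 1)^2

Expanding gives 9*k^2 - 18*k*n - 6*k + 9*n^2 + 6*n + 1, a perfect square.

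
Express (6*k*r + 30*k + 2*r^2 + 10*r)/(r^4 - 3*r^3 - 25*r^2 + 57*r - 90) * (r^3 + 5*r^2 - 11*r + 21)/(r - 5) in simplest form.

Factor: 6*k*r + 30*k + 2*r^2 + 10*r = 2*(3*k + r)*(r + 5);  r^4 - 3*r^3 - 25*r^2 + 57*r - 90 = (r - 6)*(r^2 - 2*r + 3)*(r + 5);  r^3 + 5*r^2 - 11*r + 21 = (r + 7)*(r^2 - 2*r + 3)
Cancel the common factors (r^2 - 2*r + 3), (r + 5).

(6*k*r + 42*k + 2*r^2 + 14*r)/(r^2 - 11*r + 30)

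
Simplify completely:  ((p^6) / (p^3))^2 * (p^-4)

Inside the bracket: p^3
Raise to the power 2: p^6
Multiply by (p^-4): add exponents.

p^2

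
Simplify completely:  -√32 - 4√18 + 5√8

√32 = 4*√2; 4√18 = 12*√2; 5√8 = 10*√2
Combine: (-4 - 12 + 10)·√2 = -6*√2

-6*√2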